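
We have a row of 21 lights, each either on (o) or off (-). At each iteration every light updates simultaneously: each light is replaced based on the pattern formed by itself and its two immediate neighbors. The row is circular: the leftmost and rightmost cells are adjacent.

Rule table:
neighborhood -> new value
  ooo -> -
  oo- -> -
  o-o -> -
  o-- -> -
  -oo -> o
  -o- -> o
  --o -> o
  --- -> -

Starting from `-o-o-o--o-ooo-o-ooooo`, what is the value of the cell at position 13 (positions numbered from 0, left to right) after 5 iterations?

-

-o-o-o-oo-o---o-o----
oo-o-o-o--o--oo-o----
o--o-o-o-oo-oo--o---o
--oo-o-o-o--o--oo--oo
-oo--o-o-o-oo-oo--oo-
position 13 holds -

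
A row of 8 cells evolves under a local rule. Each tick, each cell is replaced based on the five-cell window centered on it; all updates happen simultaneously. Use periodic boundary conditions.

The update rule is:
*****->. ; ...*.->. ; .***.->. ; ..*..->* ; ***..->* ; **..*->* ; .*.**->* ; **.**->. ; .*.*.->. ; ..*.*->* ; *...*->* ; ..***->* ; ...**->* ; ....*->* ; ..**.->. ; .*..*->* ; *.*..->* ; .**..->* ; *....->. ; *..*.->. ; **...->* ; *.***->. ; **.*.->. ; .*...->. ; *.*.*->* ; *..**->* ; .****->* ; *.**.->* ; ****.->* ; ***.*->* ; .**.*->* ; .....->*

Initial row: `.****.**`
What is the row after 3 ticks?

.**.**.*

tick 1: ..***.**
tick 2: ***.*.**
tick 3: .**.**.*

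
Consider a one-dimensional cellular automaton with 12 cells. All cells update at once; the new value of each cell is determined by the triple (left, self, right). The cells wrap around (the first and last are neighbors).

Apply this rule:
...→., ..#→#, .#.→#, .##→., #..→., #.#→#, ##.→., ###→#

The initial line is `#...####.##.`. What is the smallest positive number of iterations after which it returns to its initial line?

12

#..#.##.#..#
..###..##.#.
.#.#..#..##.
####.##.#...
.##.#..##..#
#..##.#...##
..#..##..#.#
.##.#...####
#..##..#.##.
#.#...###..#
.##..#.#..#.
#...####.##.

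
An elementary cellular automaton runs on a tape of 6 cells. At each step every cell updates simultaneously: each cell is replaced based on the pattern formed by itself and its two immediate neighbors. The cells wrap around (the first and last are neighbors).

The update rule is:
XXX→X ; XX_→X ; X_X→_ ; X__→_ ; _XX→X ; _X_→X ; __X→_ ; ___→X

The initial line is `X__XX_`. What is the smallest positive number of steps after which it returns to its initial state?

1

X__XX_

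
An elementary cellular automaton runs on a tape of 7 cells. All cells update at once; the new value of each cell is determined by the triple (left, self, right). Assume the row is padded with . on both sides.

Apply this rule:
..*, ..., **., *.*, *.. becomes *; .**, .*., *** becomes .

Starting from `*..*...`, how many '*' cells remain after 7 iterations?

4

.**.***
*.**..*
.*.***.
*.*..**
.*.**.*
*.*.**.
.*.*.**
count of *: 4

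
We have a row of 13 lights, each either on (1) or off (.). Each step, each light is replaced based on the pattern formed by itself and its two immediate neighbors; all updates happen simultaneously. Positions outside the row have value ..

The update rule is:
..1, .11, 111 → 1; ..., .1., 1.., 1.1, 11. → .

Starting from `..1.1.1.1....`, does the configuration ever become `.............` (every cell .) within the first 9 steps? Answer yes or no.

step 1: .1...........
step 2: 1............
step 3: .............
all cells are . at step 3

yes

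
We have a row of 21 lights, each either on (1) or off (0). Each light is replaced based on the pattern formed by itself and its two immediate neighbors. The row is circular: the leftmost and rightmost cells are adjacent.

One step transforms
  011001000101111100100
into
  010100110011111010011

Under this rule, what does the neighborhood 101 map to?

At position 10 the neighborhood is 101; the next row has 1 there.

1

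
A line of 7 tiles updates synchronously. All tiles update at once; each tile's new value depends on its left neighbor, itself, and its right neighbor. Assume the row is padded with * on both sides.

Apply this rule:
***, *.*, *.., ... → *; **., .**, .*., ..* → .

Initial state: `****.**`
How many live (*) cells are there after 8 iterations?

***.*.*
**.*.*.
*.*.*.*
.*.*.*.
*.*.*.*  (repeats iteration 3; period 2)
iteration 8: .*.*.*.
count of *: 3

3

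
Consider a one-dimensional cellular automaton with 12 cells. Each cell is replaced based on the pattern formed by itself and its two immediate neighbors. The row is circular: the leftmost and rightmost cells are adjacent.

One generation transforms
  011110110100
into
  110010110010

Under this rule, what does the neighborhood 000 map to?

0

At position 11 the neighborhood is 000; the next row has 0 there.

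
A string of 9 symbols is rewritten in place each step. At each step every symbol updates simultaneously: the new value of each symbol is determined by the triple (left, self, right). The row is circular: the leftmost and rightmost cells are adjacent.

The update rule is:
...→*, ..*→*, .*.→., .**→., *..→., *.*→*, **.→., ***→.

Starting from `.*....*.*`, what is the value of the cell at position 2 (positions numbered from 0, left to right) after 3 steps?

.

*..***.*.
..*...*.*
.*..**.*.
position 2 holds .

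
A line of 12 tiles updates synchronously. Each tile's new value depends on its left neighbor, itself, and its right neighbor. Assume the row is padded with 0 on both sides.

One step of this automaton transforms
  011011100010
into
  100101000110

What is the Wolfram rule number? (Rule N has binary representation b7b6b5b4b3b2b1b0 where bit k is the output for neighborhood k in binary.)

166

position 5: 111 → 1  (bit 7 = 1)
position 2: 110 → 0  (bit 6 = 0)
position 3: 101 → 1  (bit 5 = 1)
position 7: 100 → 0  (bit 4 = 0)
position 1: 011 → 0  (bit 3 = 0)
position 10: 010 → 1  (bit 2 = 1)
position 0: 001 → 1  (bit 1 = 1)
position 8: 000 → 0  (bit 0 = 0)
bits b7..b0 = 10100110 = 166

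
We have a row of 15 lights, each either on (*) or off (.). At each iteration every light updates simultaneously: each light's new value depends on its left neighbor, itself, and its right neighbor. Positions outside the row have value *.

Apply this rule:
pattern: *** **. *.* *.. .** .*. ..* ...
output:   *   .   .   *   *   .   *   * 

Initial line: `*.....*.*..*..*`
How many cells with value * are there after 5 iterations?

11

.*****...**.***
.****.****..***
.***..***.*****
.**.****..*****
.*..***.*******
count of *: 11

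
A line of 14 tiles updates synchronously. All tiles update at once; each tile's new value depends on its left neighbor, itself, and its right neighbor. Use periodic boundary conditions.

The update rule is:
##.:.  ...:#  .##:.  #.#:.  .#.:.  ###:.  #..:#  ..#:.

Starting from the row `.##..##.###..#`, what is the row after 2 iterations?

##..######..##

iteration 1: ...#.......#..
iteration 2: ##..######..##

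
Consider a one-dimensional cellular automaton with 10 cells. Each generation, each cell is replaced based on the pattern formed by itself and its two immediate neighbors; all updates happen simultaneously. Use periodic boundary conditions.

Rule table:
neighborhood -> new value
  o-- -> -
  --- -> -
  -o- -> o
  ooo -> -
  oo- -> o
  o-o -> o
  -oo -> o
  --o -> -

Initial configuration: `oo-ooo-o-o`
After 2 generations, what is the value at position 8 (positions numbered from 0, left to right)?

-ooo-ooooo
oo-ooo---o
position 8 holds -

-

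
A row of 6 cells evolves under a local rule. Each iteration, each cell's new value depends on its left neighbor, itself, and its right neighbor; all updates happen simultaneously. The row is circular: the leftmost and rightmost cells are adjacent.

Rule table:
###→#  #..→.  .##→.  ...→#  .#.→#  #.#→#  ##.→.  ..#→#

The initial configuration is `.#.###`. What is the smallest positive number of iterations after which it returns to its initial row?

###.#.
.#.###

2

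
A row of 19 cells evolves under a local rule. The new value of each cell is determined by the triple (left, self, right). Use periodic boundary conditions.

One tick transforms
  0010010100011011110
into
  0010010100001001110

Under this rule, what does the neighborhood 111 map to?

At position 15 the neighborhood is 111; the next row has 1 there.

1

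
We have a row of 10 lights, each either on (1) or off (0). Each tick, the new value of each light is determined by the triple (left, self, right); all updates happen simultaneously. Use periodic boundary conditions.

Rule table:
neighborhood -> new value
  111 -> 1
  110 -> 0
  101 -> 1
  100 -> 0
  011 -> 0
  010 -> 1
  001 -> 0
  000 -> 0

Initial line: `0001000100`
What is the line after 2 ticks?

0001000100  (fixed point — unchanged through tick 2)

0001000100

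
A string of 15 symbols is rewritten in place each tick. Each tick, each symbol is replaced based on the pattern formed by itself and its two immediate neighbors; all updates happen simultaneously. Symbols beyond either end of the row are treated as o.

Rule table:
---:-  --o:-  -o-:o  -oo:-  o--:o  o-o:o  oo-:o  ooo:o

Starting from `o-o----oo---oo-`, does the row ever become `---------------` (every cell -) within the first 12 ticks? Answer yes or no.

oooo----oo---oo
ooooo----oo---o
oooooo----oo---
ooooooo----oo--
oooooooo----oo-
ooooooooo----oo
oooooooooo----o
ooooooooooo----
oooooooooooo---
ooooooooooooo--
oooooooooooooo-
ooooooooooooooo
tick 12 is ooooooooooooooo, still not uniform -

no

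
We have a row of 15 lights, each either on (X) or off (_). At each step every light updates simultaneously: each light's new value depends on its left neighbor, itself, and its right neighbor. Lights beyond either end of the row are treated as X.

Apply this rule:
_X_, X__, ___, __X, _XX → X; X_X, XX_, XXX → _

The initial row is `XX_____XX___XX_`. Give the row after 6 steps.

XXXXX__________

__XXXXXX_XXXX__
XXX______X___XX
___XXXXXXXXXXX_
XXXX___________
____XXXXXXXXXXX
XXXXX__________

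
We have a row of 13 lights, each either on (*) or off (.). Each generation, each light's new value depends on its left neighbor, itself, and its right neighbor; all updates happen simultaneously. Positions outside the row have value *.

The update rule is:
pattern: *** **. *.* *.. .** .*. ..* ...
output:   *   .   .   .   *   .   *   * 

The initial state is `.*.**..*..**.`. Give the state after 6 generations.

...*..*..**..
.**..*..**..*
.*..*..**..**
...*..**..***
.**..**..****
.*..**..*****

.*..**..*****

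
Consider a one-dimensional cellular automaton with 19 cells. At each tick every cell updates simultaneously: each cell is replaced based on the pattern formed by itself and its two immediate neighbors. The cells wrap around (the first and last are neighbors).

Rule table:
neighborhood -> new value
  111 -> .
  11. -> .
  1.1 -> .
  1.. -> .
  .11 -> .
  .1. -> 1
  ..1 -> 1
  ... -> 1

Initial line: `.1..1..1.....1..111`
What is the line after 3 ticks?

...1111111111111...

.1.11.11.11111.1...
11.............1.11
...1111111111111...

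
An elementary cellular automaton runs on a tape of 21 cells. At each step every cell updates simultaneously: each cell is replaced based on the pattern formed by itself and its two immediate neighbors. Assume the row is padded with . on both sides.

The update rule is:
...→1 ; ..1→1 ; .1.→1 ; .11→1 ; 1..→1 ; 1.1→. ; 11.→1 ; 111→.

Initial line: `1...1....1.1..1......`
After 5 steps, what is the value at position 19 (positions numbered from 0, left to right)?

1

1111111111.1111111111
1........1.1........1
1111111111.1111111111  (repeats step 1; period 2)
step 5: 1111111111.1111111111
position 19 holds 1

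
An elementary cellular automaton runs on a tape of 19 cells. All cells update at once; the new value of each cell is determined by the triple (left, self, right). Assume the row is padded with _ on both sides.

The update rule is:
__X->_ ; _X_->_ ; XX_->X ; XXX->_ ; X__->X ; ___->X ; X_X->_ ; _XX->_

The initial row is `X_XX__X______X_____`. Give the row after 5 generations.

___XX__XXXXX__XXXXX
XX__XX_____XX_____X
_XX__XXXXX__XXXXX__
__XX_____XX_____XXX
X__XXXXX__XXXXX___X

X__XXXXX__XXXXX___X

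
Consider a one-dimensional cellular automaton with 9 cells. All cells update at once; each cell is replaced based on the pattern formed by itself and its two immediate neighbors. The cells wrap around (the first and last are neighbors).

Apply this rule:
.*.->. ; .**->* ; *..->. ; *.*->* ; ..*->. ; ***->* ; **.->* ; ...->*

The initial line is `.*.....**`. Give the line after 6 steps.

step 1: *..***.**
step 2: *..******
step 3: *..******  (fixed point — unchanged through step 6)

*..******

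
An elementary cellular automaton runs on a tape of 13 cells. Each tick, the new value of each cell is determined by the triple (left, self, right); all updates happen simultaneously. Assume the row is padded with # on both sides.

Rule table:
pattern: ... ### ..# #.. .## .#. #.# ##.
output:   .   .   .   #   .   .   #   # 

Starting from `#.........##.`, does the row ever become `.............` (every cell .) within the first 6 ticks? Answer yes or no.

no

##.........##
.##..........
#.##.........
##.##........
.##.##.......
#.##.##......
tick 6 is #.##.##......, still not uniform .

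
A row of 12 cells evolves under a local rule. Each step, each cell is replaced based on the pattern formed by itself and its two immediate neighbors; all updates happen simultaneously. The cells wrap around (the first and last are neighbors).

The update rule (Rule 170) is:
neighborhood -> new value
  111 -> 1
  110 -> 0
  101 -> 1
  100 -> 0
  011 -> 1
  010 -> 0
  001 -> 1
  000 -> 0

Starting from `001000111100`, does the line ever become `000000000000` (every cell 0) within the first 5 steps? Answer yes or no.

no

010001111000
100011110000
000111100001
001111000010
011110000100
step 5 is 011110000100, still not uniform 0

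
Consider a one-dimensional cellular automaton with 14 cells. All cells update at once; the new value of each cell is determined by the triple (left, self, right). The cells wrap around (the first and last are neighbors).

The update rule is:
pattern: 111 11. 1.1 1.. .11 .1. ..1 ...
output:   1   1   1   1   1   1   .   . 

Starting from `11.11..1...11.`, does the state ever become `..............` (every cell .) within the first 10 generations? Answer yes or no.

generation 1: 111111.11..111
generation 2: 1111111111.111
generation 3: 11111111111111
generation 4: 11111111111111  (fixed point — unchanged through generation 10)
generation 10 is 11111111111111, still not uniform .

no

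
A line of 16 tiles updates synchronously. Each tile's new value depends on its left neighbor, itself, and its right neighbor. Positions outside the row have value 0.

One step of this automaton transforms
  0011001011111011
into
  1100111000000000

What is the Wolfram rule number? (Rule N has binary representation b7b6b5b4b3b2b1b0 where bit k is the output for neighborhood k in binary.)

23

position 9: 111 → 0  (bit 7 = 0)
position 3: 110 → 0  (bit 6 = 0)
position 7: 101 → 0  (bit 5 = 0)
position 4: 100 → 1  (bit 4 = 1)
position 2: 011 → 0  (bit 3 = 0)
position 6: 010 → 1  (bit 2 = 1)
position 1: 001 → 1  (bit 1 = 1)
position 0: 000 → 1  (bit 0 = 1)
bits b7..b0 = 00010111 = 23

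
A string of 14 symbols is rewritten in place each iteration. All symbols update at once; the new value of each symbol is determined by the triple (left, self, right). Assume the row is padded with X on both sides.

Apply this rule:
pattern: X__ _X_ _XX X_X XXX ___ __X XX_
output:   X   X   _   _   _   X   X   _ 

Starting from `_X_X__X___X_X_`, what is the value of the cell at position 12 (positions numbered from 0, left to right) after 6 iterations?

_

iteration 1: _X_XXXXXXXX_X_
iteration 2: _X__________X_
iteration 3: _XXXXXXXXXXXX_
iteration 4: ______________
iteration 5: XXXXXXXXXXXXXX
iteration 6: ______________
position 12 holds _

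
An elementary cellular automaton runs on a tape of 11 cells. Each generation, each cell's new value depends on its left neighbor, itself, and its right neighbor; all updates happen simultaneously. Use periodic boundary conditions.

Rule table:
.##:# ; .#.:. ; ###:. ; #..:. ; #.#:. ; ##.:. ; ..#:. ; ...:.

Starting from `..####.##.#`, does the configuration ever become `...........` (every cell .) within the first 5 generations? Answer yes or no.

yes

generation 1: ..#....#...
generation 2: ...........
all cells are . at generation 2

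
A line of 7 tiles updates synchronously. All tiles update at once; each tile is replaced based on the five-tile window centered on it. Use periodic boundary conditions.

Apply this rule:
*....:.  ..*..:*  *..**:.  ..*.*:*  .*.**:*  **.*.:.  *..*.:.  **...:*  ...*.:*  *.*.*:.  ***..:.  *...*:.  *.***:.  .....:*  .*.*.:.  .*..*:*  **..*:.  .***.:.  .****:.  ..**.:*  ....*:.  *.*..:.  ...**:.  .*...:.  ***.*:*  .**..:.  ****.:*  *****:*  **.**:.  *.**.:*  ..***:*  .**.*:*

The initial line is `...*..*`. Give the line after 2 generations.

..***.*
*.*.*..

*.*.*..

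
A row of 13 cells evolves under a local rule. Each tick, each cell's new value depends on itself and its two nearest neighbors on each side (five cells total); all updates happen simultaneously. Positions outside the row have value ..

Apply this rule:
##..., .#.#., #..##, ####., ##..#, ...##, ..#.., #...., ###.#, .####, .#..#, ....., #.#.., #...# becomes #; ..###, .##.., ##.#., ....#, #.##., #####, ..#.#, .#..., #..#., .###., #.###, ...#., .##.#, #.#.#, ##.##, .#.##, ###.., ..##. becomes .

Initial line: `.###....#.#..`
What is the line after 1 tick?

#...##...##.#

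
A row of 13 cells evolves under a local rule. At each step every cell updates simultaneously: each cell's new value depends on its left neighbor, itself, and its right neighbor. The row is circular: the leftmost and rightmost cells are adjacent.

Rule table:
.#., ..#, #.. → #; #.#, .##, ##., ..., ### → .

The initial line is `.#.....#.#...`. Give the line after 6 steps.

###...##.##..
...#.#.....##
#.##.##...#..
#......#.####
.#....##.....
###..#..#....

###..#..#....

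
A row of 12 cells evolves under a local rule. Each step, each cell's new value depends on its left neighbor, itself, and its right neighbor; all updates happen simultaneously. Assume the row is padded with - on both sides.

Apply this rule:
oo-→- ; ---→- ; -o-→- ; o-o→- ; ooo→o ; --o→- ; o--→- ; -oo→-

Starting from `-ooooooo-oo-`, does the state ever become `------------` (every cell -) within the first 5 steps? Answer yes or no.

step 1: --ooooo-----
step 2: ---ooo------
step 3: ----o-------
step 4: ------------
all cells are - at step 4

yes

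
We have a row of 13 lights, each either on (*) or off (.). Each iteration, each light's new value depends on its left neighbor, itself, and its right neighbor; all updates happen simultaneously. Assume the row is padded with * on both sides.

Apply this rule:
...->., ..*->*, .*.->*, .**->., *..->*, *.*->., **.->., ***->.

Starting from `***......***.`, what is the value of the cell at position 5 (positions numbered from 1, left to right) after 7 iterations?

.

...*....*....
*.***..***..*
.....**...**.
*...*..*.*...
.*.*****.**.*
.*...........
.**.........*
position 5 holds .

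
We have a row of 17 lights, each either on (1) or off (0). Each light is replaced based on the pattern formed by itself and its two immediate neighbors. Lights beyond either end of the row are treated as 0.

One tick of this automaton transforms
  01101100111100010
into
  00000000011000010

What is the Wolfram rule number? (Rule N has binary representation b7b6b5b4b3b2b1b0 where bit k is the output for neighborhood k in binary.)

position 9: 111 → 1  (bit 7 = 1)
position 2: 110 → 0  (bit 6 = 0)
position 3: 101 → 0  (bit 5 = 0)
position 6: 100 → 0  (bit 4 = 0)
position 1: 011 → 0  (bit 3 = 0)
position 15: 010 → 1  (bit 2 = 1)
position 0: 001 → 0  (bit 1 = 0)
position 13: 000 → 0  (bit 0 = 0)
bits b7..b0 = 10000100 = 132

132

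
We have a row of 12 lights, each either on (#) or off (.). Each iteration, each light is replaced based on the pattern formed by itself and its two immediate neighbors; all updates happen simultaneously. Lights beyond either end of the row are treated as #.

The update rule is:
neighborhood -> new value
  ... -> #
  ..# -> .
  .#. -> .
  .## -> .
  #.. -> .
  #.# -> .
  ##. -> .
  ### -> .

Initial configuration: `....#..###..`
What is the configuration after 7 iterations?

iteration 1: .##.........
iteration 2: ....#######.
iteration 3: .##.........  (repeats iteration 1; period 2)
iteration 7: .##.........

.##.........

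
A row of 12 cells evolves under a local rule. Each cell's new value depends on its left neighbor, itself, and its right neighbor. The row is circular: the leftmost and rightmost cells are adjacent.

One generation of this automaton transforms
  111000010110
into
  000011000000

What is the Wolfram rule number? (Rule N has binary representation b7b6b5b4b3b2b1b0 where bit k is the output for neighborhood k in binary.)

position 1: 111 → 0  (bit 7 = 0)
position 2: 110 → 0  (bit 6 = 0)
position 8: 101 → 0  (bit 5 = 0)
position 3: 100 → 0  (bit 4 = 0)
position 0: 011 → 0  (bit 3 = 0)
position 7: 010 → 0  (bit 2 = 0)
position 6: 001 → 0  (bit 1 = 0)
position 4: 000 → 1  (bit 0 = 1)
bits b7..b0 = 00000001 = 1

1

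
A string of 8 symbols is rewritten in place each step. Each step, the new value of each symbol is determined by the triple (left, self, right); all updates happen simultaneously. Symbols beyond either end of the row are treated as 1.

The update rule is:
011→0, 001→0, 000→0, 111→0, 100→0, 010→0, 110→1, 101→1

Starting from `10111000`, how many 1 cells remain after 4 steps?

1

11001000
01000000
10000000
10000000
count of 1: 1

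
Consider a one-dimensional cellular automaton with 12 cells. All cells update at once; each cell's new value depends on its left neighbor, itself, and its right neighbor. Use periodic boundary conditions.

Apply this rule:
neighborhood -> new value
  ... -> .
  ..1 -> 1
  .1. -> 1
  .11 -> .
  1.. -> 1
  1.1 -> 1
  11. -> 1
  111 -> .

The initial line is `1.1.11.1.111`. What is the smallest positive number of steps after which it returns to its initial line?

3

step 1: 1111.1111...
step 2: ...11...11.1
step 3: 1.1.11.1.111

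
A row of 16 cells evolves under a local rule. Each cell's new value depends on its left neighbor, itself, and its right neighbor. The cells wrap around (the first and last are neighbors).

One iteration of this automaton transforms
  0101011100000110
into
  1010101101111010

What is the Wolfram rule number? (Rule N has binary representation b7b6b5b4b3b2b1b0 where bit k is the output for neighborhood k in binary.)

position 6: 111 → 1  (bit 7 = 1)
position 7: 110 → 1  (bit 6 = 1)
position 2: 101 → 1  (bit 5 = 1)
position 8: 100 → 0  (bit 4 = 0)
position 5: 011 → 0  (bit 3 = 0)
position 1: 010 → 0  (bit 2 = 0)
position 0: 001 → 1  (bit 1 = 1)
position 9: 000 → 1  (bit 0 = 1)
bits b7..b0 = 11100011 = 227

227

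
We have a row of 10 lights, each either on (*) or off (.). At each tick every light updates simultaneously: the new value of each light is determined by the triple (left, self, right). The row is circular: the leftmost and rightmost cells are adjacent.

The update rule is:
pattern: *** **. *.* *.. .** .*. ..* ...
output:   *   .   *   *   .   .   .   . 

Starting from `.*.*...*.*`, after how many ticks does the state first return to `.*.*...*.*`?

tick 1: *.*.*...*.
tick 2: .*.*.*...*
tick 3: *.*.*.*...
tick 4: .*.*.*.*..
tick 5: ..*.*.*.*.
tick 6: ...*.*.*.*
tick 7: *...*.*.*.
tick 8: .*...*.*.*
tick 9: *.*...*.*.
tick 10: .*.*...*.*

10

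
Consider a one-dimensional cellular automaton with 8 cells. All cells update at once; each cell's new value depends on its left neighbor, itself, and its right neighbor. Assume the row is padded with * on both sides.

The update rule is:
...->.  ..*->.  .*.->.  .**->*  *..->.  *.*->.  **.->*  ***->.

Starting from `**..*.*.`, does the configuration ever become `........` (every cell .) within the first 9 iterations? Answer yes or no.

.*......
........
all cells are . at iteration 2

yes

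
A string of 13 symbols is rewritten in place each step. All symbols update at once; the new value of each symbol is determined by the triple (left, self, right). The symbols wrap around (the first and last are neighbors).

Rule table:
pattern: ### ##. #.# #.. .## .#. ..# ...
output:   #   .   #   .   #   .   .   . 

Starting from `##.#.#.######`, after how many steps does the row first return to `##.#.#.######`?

#.#.#.#######
.#.#.########
#.#.########.
.#.########.#
#.########.#.
.########.#.#
########.#.#.
#######.#.#.#
######.#.#.##
#####.#.#.###
####.#.#.####
###.#.#.#####
##.#.#.######

13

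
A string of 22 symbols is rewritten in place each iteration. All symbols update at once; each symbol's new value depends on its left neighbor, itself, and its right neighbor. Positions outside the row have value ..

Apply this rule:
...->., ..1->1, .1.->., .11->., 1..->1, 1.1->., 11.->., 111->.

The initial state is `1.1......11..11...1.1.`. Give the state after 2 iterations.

..1.1..1.11..11...1.1.

...1....1..11..1.1...1
..1.1..1.11..11...1.1.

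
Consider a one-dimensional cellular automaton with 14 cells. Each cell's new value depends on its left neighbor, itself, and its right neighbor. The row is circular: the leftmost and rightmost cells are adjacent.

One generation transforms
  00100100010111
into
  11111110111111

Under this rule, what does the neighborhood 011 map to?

At position 11 the neighborhood is 011; the next row has 1 there.

1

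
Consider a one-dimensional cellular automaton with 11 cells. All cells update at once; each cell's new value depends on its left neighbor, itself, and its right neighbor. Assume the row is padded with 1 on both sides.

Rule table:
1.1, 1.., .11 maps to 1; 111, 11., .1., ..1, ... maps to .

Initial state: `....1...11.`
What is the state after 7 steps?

1.1.1.1...1

1....1..1.1
.1....1..11
1.1....1.1.
.1.1....1.1
1.1.1....11
.1.1.1...1.
1.1.1.1...1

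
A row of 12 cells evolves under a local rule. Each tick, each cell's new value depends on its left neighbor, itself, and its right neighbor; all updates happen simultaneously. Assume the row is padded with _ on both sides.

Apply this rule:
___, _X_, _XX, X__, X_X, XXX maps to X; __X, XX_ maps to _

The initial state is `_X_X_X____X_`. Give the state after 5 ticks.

_XXXXXXXX_XX
_XXXXXXX_XX_
_XXXXXX_XX_X
_XXXXX_XX_XX
_XXXX_XX_XX_

_XXXX_XX_XX_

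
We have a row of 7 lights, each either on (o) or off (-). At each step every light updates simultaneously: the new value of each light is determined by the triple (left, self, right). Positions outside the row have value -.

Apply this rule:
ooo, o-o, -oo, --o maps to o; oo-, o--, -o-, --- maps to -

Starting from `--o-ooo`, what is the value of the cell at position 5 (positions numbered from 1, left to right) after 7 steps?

-

-o-ooo-
o-ooo--
-ooo---
ooo----
oo-----
o------
-------
position 5 holds -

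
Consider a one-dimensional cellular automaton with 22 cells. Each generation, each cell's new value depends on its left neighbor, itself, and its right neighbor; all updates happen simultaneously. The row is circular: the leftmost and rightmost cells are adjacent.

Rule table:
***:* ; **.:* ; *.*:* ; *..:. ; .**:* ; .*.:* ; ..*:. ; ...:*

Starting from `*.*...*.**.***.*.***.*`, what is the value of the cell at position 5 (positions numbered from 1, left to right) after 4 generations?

*

generation 1: ***.*.****************
generation 2: **********************
generation 3: **********************  (fixed point — unchanged through generation 4)
position 5 holds *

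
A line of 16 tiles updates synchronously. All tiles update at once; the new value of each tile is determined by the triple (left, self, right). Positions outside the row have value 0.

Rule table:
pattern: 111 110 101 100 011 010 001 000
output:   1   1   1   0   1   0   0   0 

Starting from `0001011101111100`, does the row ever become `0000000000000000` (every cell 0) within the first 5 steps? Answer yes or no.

0000111111111100
0000111111111100  (fixed point — unchanged through step 5)
step 5 is 0000111111111100, still not uniform 0

no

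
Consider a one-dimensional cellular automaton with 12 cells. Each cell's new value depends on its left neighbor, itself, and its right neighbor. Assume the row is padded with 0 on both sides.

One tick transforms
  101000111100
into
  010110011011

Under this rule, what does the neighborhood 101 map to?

1

At position 1 the neighborhood is 101; the next row has 1 there.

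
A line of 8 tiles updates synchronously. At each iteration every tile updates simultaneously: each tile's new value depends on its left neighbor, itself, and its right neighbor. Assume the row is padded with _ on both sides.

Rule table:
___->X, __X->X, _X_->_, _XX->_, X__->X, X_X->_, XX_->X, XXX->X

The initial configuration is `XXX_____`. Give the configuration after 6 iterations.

_XXXXXXX
X_XXXXXX
___XXXXX
XXX_XXXX
_XX__XXX
X_XXX_XX

X_XXX_XX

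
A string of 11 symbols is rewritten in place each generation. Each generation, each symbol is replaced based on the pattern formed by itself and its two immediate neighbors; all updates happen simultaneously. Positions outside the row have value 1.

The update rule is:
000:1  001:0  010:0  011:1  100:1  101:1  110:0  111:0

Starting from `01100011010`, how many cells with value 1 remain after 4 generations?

6

11011010101
00110101011
10101010110
01010101101
count of 1: 6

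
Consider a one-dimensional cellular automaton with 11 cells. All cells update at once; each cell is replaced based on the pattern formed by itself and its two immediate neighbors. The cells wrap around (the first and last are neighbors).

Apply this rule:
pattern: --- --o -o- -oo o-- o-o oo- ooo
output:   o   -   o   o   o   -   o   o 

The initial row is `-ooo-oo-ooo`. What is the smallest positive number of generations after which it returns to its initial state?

1

-ooo-oo-ooo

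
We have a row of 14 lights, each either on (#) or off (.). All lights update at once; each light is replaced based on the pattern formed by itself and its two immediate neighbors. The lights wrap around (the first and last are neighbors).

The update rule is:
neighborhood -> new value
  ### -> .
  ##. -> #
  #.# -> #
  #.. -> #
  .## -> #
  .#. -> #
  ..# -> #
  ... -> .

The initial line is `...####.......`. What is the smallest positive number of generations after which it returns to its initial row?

14

generation 1: ..##..##......
generation 2: .########.....
generation 3: ##......##....
generation 4: ###....####..#
generation 5: ..##..##..####
generation 6: ###########..#
generation 7: ..........####
generation 8: #........##..#
generation 9: ##......######
generation 10: .##....##.....
generation 11: ####..####....
generation 12: #..####..##..#
generation 13: ####..########
generation 14: ...####.......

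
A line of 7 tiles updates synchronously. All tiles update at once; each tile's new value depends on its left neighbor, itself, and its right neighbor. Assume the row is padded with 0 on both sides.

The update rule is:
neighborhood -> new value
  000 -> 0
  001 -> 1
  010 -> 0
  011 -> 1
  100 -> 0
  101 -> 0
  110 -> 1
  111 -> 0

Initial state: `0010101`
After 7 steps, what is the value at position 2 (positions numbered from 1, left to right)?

0

0100000
1000000
0000000
0000000  (fixed point — unchanged through step 7)
position 2 holds 0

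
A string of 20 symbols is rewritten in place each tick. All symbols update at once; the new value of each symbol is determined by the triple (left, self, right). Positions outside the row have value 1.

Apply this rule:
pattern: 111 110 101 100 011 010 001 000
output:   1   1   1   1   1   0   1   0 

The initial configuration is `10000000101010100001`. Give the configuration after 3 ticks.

tick 1: 11000001010101010011
tick 2: 11100010101010101111
tick 3: 11110101010101011111

11110101010101011111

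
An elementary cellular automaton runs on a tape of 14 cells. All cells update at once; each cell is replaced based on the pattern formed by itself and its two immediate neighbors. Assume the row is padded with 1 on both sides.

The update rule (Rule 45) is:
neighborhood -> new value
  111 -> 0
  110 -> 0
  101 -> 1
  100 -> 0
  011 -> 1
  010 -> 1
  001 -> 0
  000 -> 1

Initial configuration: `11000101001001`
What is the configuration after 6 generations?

generation 1: 00010111001001
generation 2: 01011100001001
generation 3: 11110001101001
generation 4: 00000101011001
generation 5: 01110111110001
generation 6: 11001100000101

11001100000101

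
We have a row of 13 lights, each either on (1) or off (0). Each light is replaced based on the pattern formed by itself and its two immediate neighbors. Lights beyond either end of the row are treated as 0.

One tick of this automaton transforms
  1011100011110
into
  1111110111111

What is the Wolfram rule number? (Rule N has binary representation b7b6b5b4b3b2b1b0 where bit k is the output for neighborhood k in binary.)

position 3: 111 → 1  (bit 7 = 1)
position 4: 110 → 1  (bit 6 = 1)
position 1: 101 → 1  (bit 5 = 1)
position 5: 100 → 1  (bit 4 = 1)
position 2: 011 → 1  (bit 3 = 1)
position 0: 010 → 1  (bit 2 = 1)
position 7: 001 → 1  (bit 1 = 1)
position 6: 000 → 0  (bit 0 = 0)
bits b7..b0 = 11111110 = 254

254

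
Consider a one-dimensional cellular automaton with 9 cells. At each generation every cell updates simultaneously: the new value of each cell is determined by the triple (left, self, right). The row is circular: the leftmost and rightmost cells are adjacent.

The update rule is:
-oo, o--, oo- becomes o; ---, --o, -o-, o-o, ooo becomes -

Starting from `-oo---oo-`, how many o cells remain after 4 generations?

-ooo--ooo
-o-oo-o-o
---oo----
---ooo---
count of o: 3

3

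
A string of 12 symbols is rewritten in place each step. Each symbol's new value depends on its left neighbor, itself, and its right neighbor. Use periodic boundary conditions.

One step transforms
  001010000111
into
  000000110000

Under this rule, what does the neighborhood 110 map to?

0

At position 11 the neighborhood is 110; the next row has 0 there.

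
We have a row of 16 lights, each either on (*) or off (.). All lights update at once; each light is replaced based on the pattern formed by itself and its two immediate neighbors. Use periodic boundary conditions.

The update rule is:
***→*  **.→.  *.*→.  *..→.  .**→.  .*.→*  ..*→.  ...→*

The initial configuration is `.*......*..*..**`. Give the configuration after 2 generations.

.*..**..*..*.***

generation 1: .*.****.*..*....
generation 2: .*..**..*..*.***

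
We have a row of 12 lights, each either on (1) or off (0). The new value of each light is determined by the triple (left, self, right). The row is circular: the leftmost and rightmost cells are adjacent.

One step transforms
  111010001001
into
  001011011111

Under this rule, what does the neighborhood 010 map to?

At position 4 the neighborhood is 010; the next row has 1 there.

1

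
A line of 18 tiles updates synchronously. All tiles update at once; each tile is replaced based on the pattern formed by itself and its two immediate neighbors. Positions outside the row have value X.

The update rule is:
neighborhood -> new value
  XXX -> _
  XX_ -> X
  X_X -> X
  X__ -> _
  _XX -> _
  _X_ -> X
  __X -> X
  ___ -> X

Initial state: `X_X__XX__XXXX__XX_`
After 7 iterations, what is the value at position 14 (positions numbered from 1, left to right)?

iteration 1: XXX_X_X_X___X_X_XX
iteration 2: __XXXXXXX_XXXXXX__
iteration 3: _X______XX_____X_X
iteration 4: XX_XXXXX_X_XXXXXX_
iteration 5: _XX____XXXX_____XX
iteration 6: X_X_XXX___X_XXXX__
iteration 7: XXXX__X_XXXX___X_X
position 14 holds _

_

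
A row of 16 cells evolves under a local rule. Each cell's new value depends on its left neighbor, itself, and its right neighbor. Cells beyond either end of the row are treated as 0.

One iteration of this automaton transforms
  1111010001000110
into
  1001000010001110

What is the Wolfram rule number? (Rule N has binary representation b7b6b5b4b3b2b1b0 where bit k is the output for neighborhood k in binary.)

position 1: 111 → 0  (bit 7 = 0)
position 3: 110 → 1  (bit 6 = 1)
position 4: 101 → 0  (bit 5 = 0)
position 6: 100 → 0  (bit 4 = 0)
position 0: 011 → 1  (bit 3 = 1)
position 5: 010 → 0  (bit 2 = 0)
position 8: 001 → 1  (bit 1 = 1)
position 7: 000 → 0  (bit 0 = 0)
bits b7..b0 = 01001010 = 74

74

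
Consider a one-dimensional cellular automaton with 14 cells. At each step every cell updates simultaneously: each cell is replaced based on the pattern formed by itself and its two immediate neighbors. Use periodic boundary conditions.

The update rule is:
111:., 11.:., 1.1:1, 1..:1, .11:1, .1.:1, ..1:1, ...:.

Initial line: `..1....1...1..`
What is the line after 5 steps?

1..111..111.11

.111..111.111.
11..111..11..1
..111..111.111
111..111..11..
1..111..111.11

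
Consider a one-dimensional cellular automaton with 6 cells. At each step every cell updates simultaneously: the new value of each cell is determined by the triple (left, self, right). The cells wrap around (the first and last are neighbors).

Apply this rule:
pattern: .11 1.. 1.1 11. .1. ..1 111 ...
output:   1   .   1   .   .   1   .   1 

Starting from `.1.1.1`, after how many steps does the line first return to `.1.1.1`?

step 1: 1.1.1.
step 2: .1.1.1

2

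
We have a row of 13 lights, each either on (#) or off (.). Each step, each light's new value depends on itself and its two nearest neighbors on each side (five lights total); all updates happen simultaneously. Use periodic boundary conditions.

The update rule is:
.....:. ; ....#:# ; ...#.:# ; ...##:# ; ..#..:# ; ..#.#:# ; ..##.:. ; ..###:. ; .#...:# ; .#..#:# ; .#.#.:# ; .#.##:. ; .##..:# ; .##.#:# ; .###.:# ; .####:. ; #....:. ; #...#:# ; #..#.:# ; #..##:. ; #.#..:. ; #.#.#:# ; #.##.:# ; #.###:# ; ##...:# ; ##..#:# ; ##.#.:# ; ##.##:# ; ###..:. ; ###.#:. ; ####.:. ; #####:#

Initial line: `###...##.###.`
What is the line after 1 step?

##.###.####.#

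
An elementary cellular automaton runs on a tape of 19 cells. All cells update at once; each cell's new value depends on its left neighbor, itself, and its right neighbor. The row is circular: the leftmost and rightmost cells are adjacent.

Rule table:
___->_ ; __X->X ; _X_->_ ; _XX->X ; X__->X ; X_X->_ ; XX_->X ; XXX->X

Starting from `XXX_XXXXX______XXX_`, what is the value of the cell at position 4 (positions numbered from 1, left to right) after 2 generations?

generation 1: XXX_XXXXXX____XXXX_
generation 2: XXX_XXXXXXX__XXXXX_
position 4 holds _

_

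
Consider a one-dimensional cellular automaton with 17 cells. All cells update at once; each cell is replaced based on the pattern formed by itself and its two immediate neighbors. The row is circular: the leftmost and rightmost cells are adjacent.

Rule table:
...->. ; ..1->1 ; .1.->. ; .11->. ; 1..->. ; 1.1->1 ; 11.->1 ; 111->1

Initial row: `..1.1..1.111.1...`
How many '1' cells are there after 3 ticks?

7

tick 1: .1.1..1.1.111....
tick 2: 1.1..1.1.1.11....
tick 3: .1..1.1.1.1.1...1
count of 1: 7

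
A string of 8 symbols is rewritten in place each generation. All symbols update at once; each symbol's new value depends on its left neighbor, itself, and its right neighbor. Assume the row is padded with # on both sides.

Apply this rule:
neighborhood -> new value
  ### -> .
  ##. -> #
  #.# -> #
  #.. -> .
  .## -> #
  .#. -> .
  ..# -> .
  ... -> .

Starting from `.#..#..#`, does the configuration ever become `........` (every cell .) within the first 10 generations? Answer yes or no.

#......#
#......#  (fixed point — unchanged through generation 10)
generation 10 is #......#, still not uniform .

no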